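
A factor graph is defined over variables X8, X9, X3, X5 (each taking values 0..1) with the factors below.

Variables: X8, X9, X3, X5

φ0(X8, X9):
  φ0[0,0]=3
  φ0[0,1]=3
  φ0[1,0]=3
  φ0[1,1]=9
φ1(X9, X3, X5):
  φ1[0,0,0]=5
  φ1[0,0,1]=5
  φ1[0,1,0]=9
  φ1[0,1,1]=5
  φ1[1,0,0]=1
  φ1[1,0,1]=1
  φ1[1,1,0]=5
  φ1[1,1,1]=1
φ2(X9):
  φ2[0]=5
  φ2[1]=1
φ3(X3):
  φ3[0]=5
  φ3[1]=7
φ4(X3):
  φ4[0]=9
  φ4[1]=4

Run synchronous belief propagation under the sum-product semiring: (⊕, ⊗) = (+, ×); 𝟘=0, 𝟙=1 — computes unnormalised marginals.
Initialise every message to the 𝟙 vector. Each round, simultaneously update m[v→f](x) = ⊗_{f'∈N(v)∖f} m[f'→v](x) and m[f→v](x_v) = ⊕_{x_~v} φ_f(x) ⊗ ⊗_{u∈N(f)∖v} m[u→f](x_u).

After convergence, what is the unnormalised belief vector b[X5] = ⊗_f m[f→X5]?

init: all messages = 𝟙 over 2 values
r1 m[φ0→X8] = [6, 12]
r1 m[φ0→X9] = [6, 12]
r1 m[φ1→X9] = [24, 8]
r1 m[φ1→X3] = [12, 20]
r1 m[φ1→X5] = [20, 12]
r1 m[φ2→X9] = [5, 1]
r1 m[φ3→X3] = [5, 7]
r1 m[φ4→X3] = [9, 4]
r1 m[X8→φ0] = [1, 1]
r1 m[X9→φ0] = [1, 1]
r1 m[X9→φ1] = [1, 1]
r1 m[X9→φ2] = [1, 1]
r1 m[X3→φ1] = [1, 1]
r1 m[X3→φ3] = [1, 1]
r1 m[X3→φ4] = [1, 1]
r1 m[X5→φ1] = [1, 1]
r2 m[φ0→X8] = [6, 12]
r2 m[φ0→X9] = [6, 12]
r2 m[φ1→X9] = [24, 8]
r2 m[φ1→X3] = [12, 20]
r2 m[φ1→X5] = [20, 12]
r2 m[φ2→X9] = [5, 1]
r2 m[φ3→X3] = [5, 7]
r2 m[φ4→X3] = [9, 4]
r2 m[X8→φ0] = [1, 1]
r2 m[X9→φ0] = [120, 8]
r2 m[X9→φ1] = [30, 12]
r2 m[X9→φ2] = [144, 96]
r2 m[X3→φ1] = [45, 28]
r2 m[X3→φ3] = [108, 80]
r2 m[X3→φ4] = [60, 140]
r2 m[X5→φ1] = [1, 1]
r3 m[φ0→X8] = [384, 432]
r3 m[φ0→X9] = [6, 12]
r3 m[φ1→X9] = [842, 258]
r3 m[φ1→X3] = [324, 492]
r3 m[φ1→X5] = [16530, 11826]
r3 m[φ2→X9] = [5, 1]
r3 m[φ3→X3] = [5, 7]
r3 m[φ4→X3] = [9, 4]
r3 m[X8→φ0] = [1, 1]
r3 m[X9→φ0] = [120, 8]
r3 m[X9→φ1] = [30, 12]
r3 m[X9→φ2] = [144, 96]
r3 m[X3→φ1] = [45, 28]
r3 m[X3→φ3] = [108, 80]
r3 m[X3→φ4] = [60, 140]
r3 m[X5→φ1] = [1, 1]
r4 m[φ0→X8] = [384, 432]
r4 m[φ0→X9] = [6, 12]
r4 m[φ1→X9] = [842, 258]
r4 m[φ1→X3] = [324, 492]
r4 m[φ1→X5] = [16530, 11826]
r4 m[φ2→X9] = [5, 1]
r4 m[φ3→X3] = [5, 7]
r4 m[φ4→X3] = [9, 4]
r4 m[X8→φ0] = [1, 1]
r4 m[X9→φ0] = [4210, 258]
r4 m[X9→φ1] = [30, 12]
r4 m[X9→φ2] = [5052, 3096]
r4 m[X3→φ1] = [45, 28]
r4 m[X3→φ3] = [2916, 1968]
r4 m[X3→φ4] = [1620, 3444]
r4 m[X5→φ1] = [1, 1]
r5 m[φ0→X8] = [13404, 14952]
r5 m[φ0→X9] = [6, 12]
r5 m[φ1→X9] = [842, 258]
r5 m[φ1→X3] = [324, 492]
r5 m[φ1→X5] = [16530, 11826]
r5 m[φ2→X9] = [5, 1]
r5 m[φ3→X3] = [5, 7]
r5 m[φ4→X3] = [9, 4]
r5 m[X8→φ0] = [1, 1]
r5 m[X9→φ0] = [4210, 258]
r5 m[X9→φ1] = [30, 12]
r5 m[X9→φ2] = [5052, 3096]
r5 m[X3→φ1] = [45, 28]
r5 m[X3→φ3] = [2916, 1968]
r5 m[X3→φ4] = [1620, 3444]
r5 m[X5→φ1] = [1, 1]
r6 m[φ0→X8] = [13404, 14952]
r6 m[φ0→X9] = [6, 12]
r6 m[φ1→X9] = [842, 258]
r6 m[φ1→X3] = [324, 492]
r6 m[φ1→X5] = [16530, 11826]
r6 m[φ2→X9] = [5, 1]
r6 m[φ3→X3] = [5, 7]
r6 m[φ4→X3] = [9, 4]
r6 m[X8→φ0] = [1, 1]
r6 m[X9→φ0] = [4210, 258]
r6 m[X9→φ1] = [30, 12]
r6 m[X9→φ2] = [5052, 3096]
r6 m[X3→φ1] = [45, 28]
r6 m[X3→φ3] = [2916, 1968]
r6 m[X3→φ4] = [1620, 3444]
r6 m[X5→φ1] = [1, 1]
fixed point reached at round 6
b[X5] = ⊗ incoming = [16530, 11826]

b[X5] = [16530, 11826]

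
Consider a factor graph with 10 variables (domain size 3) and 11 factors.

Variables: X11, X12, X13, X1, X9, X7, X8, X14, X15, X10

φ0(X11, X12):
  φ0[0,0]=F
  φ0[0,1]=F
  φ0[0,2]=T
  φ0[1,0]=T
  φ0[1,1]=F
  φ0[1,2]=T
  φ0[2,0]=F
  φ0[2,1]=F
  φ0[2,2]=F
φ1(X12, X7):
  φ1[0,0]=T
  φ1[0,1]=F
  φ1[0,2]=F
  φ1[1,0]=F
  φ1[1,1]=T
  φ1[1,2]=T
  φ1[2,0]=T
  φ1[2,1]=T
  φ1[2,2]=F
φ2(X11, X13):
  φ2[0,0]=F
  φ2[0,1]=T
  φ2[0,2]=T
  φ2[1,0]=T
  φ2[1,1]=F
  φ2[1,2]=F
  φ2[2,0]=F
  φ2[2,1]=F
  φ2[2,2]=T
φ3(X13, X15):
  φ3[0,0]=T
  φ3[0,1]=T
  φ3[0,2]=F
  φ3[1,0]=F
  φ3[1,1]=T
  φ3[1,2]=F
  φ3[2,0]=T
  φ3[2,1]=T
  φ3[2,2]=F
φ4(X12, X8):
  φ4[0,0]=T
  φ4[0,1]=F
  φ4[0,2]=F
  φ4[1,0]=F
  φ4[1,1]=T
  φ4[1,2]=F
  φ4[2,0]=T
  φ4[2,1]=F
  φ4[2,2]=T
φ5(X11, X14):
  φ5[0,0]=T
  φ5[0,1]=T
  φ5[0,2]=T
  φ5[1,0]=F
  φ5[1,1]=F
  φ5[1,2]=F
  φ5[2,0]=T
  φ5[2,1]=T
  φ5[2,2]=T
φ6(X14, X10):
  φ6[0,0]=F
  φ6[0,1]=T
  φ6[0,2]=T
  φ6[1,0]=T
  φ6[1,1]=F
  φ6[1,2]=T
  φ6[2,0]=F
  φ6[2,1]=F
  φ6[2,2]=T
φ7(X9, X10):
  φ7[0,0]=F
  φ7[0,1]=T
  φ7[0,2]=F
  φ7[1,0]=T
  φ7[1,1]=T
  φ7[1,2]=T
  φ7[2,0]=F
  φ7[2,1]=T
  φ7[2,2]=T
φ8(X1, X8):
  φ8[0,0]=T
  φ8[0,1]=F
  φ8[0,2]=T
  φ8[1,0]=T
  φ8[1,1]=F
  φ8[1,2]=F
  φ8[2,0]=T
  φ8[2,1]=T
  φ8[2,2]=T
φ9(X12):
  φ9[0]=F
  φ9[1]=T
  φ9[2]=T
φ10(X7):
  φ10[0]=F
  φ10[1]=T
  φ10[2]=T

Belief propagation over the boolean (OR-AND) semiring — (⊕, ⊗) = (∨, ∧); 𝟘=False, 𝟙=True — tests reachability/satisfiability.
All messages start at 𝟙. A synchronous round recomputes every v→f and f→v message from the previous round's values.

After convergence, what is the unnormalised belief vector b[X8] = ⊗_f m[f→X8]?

b[X8] = [T, F, T]

init: all messages = 𝟙 over 3 values
r1 m[φ0→X11] = [T, T, F]
r1 m[φ0→X12] = [T, F, T]
r1 m[φ1→X12] = [T, T, T]
r1 m[φ1→X7] = [T, T, T]
r1 m[φ2→X11] = [T, T, T]
r1 m[φ2→X13] = [T, T, T]
r1 m[φ3→X13] = [T, T, T]
r1 m[φ3→X15] = [T, T, F]
r1 m[φ4→X12] = [T, T, T]
r1 m[φ4→X8] = [T, T, T]
r1 m[φ5→X11] = [T, F, T]
r1 m[φ5→X14] = [T, T, T]
r1 m[φ6→X14] = [T, T, T]
r1 m[φ6→X10] = [T, T, T]
r1 m[φ7→X9] = [T, T, T]
r1 m[φ7→X10] = [T, T, T]
r1 m[φ8→X1] = [T, T, T]
r1 m[φ8→X8] = [T, T, T]
r1 m[φ9→X12] = [F, T, T]
r1 m[φ10→X7] = [F, T, T]
r1 m[X11→φ0] = [T, T, T]
r1 m[X11→φ2] = [T, T, T]
r1 m[X11→φ5] = [T, T, T]
r1 m[X12→φ0] = [T, T, T]
r1 m[X12→φ1] = [T, T, T]
r1 m[X12→φ4] = [T, T, T]
r1 m[X12→φ9] = [T, T, T]
r1 m[X13→φ2] = [T, T, T]
r1 m[X13→φ3] = [T, T, T]
r1 m[X1→φ8] = [T, T, T]
r1 m[X9→φ7] = [T, T, T]
r1 m[X7→φ1] = [T, T, T]
r1 m[X7→φ10] = [T, T, T]
r1 m[X8→φ4] = [T, T, T]
r1 m[X8→φ8] = [T, T, T]
r1 m[X14→φ5] = [T, T, T]
r1 m[X14→φ6] = [T, T, T]
r1 m[X15→φ3] = [T, T, T]
r1 m[X10→φ6] = [T, T, T]
r1 m[X10→φ7] = [T, T, T]
r2 m[φ0→X11] = [T, T, F]
r2 m[φ0→X12] = [T, F, T]
r2 m[φ1→X12] = [T, T, T]
r2 m[φ1→X7] = [T, T, T]
r2 m[φ2→X11] = [T, T, T]
r2 m[φ2→X13] = [T, T, T]
r2 m[φ3→X13] = [T, T, T]
r2 m[φ3→X15] = [T, T, F]
r2 m[φ4→X12] = [T, T, T]
r2 m[φ4→X8] = [T, T, T]
r2 m[φ5→X11] = [T, F, T]
r2 m[φ5→X14] = [T, T, T]
r2 m[φ6→X14] = [T, T, T]
r2 m[φ6→X10] = [T, T, T]
r2 m[φ7→X9] = [T, T, T]
r2 m[φ7→X10] = [T, T, T]
r2 m[φ8→X1] = [T, T, T]
r2 m[φ8→X8] = [T, T, T]
r2 m[φ9→X12] = [F, T, T]
r2 m[φ10→X7] = [F, T, T]
r2 m[X11→φ0] = [T, F, T]
r2 m[X11→φ2] = [T, F, F]
r2 m[X11→φ5] = [T, T, F]
r2 m[X12→φ0] = [F, T, T]
r2 m[X12→φ1] = [F, F, T]
r2 m[X12→φ4] = [F, F, T]
r2 m[X12→φ9] = [T, F, T]
r2 m[X13→φ2] = [T, T, T]
r2 m[X13→φ3] = [T, T, T]
r2 m[X1→φ8] = [T, T, T]
r2 m[X9→φ7] = [T, T, T]
r2 m[X7→φ1] = [F, T, T]
r2 m[X7→φ10] = [T, T, T]
r2 m[X8→φ4] = [T, T, T]
r2 m[X8→φ8] = [T, T, T]
r2 m[X14→φ5] = [T, T, T]
r2 m[X14→φ6] = [T, T, T]
r2 m[X15→φ3] = [T, T, T]
r2 m[X10→φ6] = [T, T, T]
r2 m[X10→φ7] = [T, T, T]
r3 m[φ0→X11] = [T, T, F]
r3 m[φ0→X12] = [F, F, T]
r3 m[φ1→X12] = [F, T, T]
r3 m[φ1→X7] = [T, T, F]
r3 m[φ2→X11] = [T, T, T]
r3 m[φ2→X13] = [F, T, T]
r3 m[φ3→X13] = [T, T, T]
r3 m[φ3→X15] = [T, T, F]
r3 m[φ4→X12] = [T, T, T]
r3 m[φ4→X8] = [T, F, T]
r3 m[φ5→X11] = [T, F, T]
r3 m[φ5→X14] = [T, T, T]
r3 m[φ6→X14] = [T, T, T]
r3 m[φ6→X10] = [T, T, T]
r3 m[φ7→X9] = [T, T, T]
r3 m[φ7→X10] = [T, T, T]
r3 m[φ8→X1] = [T, T, T]
r3 m[φ8→X8] = [T, T, T]
r3 m[φ9→X12] = [F, T, T]
r3 m[φ10→X7] = [F, T, T]
r3 m[X11→φ0] = [T, F, T]
r3 m[X11→φ2] = [T, F, F]
r3 m[X11→φ5] = [T, T, F]
r3 m[X12→φ0] = [F, T, T]
r3 m[X12→φ1] = [F, F, T]
r3 m[X12→φ4] = [F, F, T]
r3 m[X12→φ9] = [T, F, T]
r3 m[X13→φ2] = [T, T, T]
r3 m[X13→φ3] = [T, T, T]
r3 m[X1→φ8] = [T, T, T]
r3 m[X9→φ7] = [T, T, T]
r3 m[X7→φ1] = [F, T, T]
r3 m[X7→φ10] = [T, T, T]
r3 m[X8→φ4] = [T, T, T]
r3 m[X8→φ8] = [T, T, T]
r3 m[X14→φ5] = [T, T, T]
r3 m[X14→φ6] = [T, T, T]
r3 m[X15→φ3] = [T, T, T]
r3 m[X10→φ6] = [T, T, T]
r3 m[X10→φ7] = [T, T, T]
r4 m[φ0→X11] = [T, T, F]
r4 m[φ0→X12] = [F, F, T]
r4 m[φ1→X12] = [F, T, T]
r4 m[φ1→X7] = [T, T, F]
r4 m[φ2→X11] = [T, T, T]
r4 m[φ2→X13] = [F, T, T]
r4 m[φ3→X13] = [T, T, T]
r4 m[φ3→X15] = [T, T, F]
r4 m[φ4→X12] = [T, T, T]
r4 m[φ4→X8] = [T, F, T]
r4 m[φ5→X11] = [T, F, T]
r4 m[φ5→X14] = [T, T, T]
r4 m[φ6→X14] = [T, T, T]
r4 m[φ6→X10] = [T, T, T]
r4 m[φ7→X9] = [T, T, T]
r4 m[φ7→X10] = [T, T, T]
r4 m[φ8→X1] = [T, T, T]
r4 m[φ8→X8] = [T, T, T]
r4 m[φ9→X12] = [F, T, T]
r4 m[φ10→X7] = [F, T, T]
r4 m[X11→φ0] = [T, F, T]
r4 m[X11→φ2] = [T, F, F]
r4 m[X11→φ5] = [T, T, F]
r4 m[X12→φ0] = [F, T, T]
r4 m[X12→φ1] = [F, F, T]
r4 m[X12→φ4] = [F, F, T]
r4 m[X12→φ9] = [F, F, T]
r4 m[X13→φ2] = [T, T, T]
r4 m[X13→φ3] = [F, T, T]
r4 m[X1→φ8] = [T, T, T]
r4 m[X9→φ7] = [T, T, T]
r4 m[X7→φ1] = [F, T, T]
r4 m[X7→φ10] = [T, T, F]
r4 m[X8→φ4] = [T, T, T]
r4 m[X8→φ8] = [T, F, T]
r4 m[X14→φ5] = [T, T, T]
r4 m[X14→φ6] = [T, T, T]
r4 m[X15→φ3] = [T, T, T]
r4 m[X10→φ6] = [T, T, T]
r4 m[X10→φ7] = [T, T, T]
r5 m[φ0→X11] = [T, T, F]
r5 m[φ0→X12] = [F, F, T]
r5 m[φ1→X12] = [F, T, T]
r5 m[φ1→X7] = [T, T, F]
r5 m[φ2→X11] = [T, T, T]
r5 m[φ2→X13] = [F, T, T]
r5 m[φ3→X13] = [T, T, T]
r5 m[φ3→X15] = [T, T, F]
r5 m[φ4→X12] = [T, T, T]
r5 m[φ4→X8] = [T, F, T]
r5 m[φ5→X11] = [T, F, T]
r5 m[φ5→X14] = [T, T, T]
r5 m[φ6→X14] = [T, T, T]
r5 m[φ6→X10] = [T, T, T]
r5 m[φ7→X9] = [T, T, T]
r5 m[φ7→X10] = [T, T, T]
r5 m[φ8→X1] = [T, T, T]
r5 m[φ8→X8] = [T, T, T]
r5 m[φ9→X12] = [F, T, T]
r5 m[φ10→X7] = [F, T, T]
r5 m[X11→φ0] = [T, F, T]
r5 m[X11→φ2] = [T, F, F]
r5 m[X11→φ5] = [T, T, F]
r5 m[X12→φ0] = [F, T, T]
r5 m[X12→φ1] = [F, F, T]
r5 m[X12→φ4] = [F, F, T]
r5 m[X12→φ9] = [F, F, T]
r5 m[X13→φ2] = [T, T, T]
r5 m[X13→φ3] = [F, T, T]
r5 m[X1→φ8] = [T, T, T]
r5 m[X9→φ7] = [T, T, T]
r5 m[X7→φ1] = [F, T, T]
r5 m[X7→φ10] = [T, T, F]
r5 m[X8→φ4] = [T, T, T]
r5 m[X8→φ8] = [T, F, T]
r5 m[X14→φ5] = [T, T, T]
r5 m[X14→φ6] = [T, T, T]
r5 m[X15→φ3] = [T, T, T]
r5 m[X10→φ6] = [T, T, T]
r5 m[X10→φ7] = [T, T, T]
fixed point reached at round 5
b[X8] = ⊗ incoming = [T, F, T]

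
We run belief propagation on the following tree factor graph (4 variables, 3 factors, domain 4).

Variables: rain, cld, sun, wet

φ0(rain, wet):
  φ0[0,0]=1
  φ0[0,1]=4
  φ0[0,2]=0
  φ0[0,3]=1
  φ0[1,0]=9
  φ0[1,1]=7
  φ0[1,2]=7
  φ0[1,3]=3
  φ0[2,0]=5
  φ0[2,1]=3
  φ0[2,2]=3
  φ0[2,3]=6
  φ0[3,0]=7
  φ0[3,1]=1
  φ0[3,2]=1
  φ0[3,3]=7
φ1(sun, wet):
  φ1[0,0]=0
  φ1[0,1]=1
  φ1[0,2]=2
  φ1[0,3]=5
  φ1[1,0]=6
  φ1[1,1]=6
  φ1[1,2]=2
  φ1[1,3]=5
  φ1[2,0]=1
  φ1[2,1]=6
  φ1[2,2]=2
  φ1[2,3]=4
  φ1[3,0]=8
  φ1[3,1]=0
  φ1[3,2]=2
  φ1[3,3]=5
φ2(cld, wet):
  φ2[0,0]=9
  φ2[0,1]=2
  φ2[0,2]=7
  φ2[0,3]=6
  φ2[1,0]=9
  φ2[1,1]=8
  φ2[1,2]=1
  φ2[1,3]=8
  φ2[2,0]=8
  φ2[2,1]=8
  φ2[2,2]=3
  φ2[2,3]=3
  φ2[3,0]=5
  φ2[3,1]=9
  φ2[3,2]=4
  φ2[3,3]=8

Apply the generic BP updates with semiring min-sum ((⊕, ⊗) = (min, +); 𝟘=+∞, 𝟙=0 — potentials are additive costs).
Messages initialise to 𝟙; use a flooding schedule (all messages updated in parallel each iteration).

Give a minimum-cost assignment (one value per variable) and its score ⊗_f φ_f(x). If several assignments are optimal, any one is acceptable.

assignment: (rain=0, cld=1, sun=0, wet=2); score = 3

init: all messages = 𝟙 over 4 values
r1 m[φ0→rain] = [0, 3, 3, 1]
r1 m[φ0→wet] = [1, 1, 0, 1]
r1 m[φ1→sun] = [0, 2, 1, 0]
r1 m[φ1→wet] = [0, 0, 2, 4]
r1 m[φ2→cld] = [2, 1, 3, 4]
r1 m[φ2→wet] = [5, 2, 1, 3]
r1 m[rain→φ0] = [0, 0, 0, 0]
r1 m[cld→φ2] = [0, 0, 0, 0]
r1 m[sun→φ1] = [0, 0, 0, 0]
r1 m[wet→φ0] = [0, 0, 0, 0]
r1 m[wet→φ1] = [0, 0, 0, 0]
r1 m[wet→φ2] = [0, 0, 0, 0]
r2 m[φ0→rain] = [0, 3, 3, 1]
r2 m[φ0→wet] = [1, 1, 0, 1]
r2 m[φ1→sun] = [0, 2, 1, 0]
r2 m[φ1→wet] = [0, 0, 2, 4]
r2 m[φ2→cld] = [2, 1, 3, 4]
r2 m[φ2→wet] = [5, 2, 1, 3]
r2 m[rain→φ0] = [0, 0, 0, 0]
r2 m[cld→φ2] = [0, 0, 0, 0]
r2 m[sun→φ1] = [0, 0, 0, 0]
r2 m[wet→φ0] = [5, 2, 3, 7]
r2 m[wet→φ1] = [6, 3, 1, 4]
r2 m[wet→φ2] = [1, 1, 2, 5]
r3 m[φ0→rain] = [3, 9, 5, 3]
r3 m[φ0→wet] = [1, 1, 0, 1]
r3 m[φ1→sun] = [3, 3, 3, 3]
r3 m[φ1→wet] = [0, 0, 2, 4]
r3 m[φ2→cld] = [3, 3, 5, 6]
r3 m[φ2→wet] = [5, 2, 1, 3]
r3 m[rain→φ0] = [0, 0, 0, 0]
r3 m[cld→φ2] = [0, 0, 0, 0]
r3 m[sun→φ1] = [0, 0, 0, 0]
r3 m[wet→φ0] = [5, 2, 3, 7]
r3 m[wet→φ1] = [6, 3, 1, 4]
r3 m[wet→φ2] = [1, 1, 2, 5]
r4 m[φ0→rain] = [3, 9, 5, 3]
r4 m[φ0→wet] = [1, 1, 0, 1]
r4 m[φ1→sun] = [3, 3, 3, 3]
r4 m[φ1→wet] = [0, 0, 2, 4]
r4 m[φ2→cld] = [3, 3, 5, 6]
r4 m[φ2→wet] = [5, 2, 1, 3]
r4 m[rain→φ0] = [0, 0, 0, 0]
r4 m[cld→φ2] = [0, 0, 0, 0]
r4 m[sun→φ1] = [0, 0, 0, 0]
r4 m[wet→φ0] = [5, 2, 3, 7]
r4 m[wet→φ1] = [6, 3, 1, 4]
r4 m[wet→φ2] = [1, 1, 2, 5]
fixed point reached at round 4
traceback from rain: (rain=0, cld=1, sun=0, wet=2), score=3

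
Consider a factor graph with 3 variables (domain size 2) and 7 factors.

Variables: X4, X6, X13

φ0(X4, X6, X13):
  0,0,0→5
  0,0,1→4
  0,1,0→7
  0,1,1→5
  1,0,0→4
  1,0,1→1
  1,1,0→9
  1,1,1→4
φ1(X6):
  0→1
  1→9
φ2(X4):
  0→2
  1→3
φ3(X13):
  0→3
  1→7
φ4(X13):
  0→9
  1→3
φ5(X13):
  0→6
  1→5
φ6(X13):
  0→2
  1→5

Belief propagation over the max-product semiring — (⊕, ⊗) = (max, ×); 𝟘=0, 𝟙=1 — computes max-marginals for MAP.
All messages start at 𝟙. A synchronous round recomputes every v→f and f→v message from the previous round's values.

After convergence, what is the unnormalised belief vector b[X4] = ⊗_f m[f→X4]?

b[X4] = [47250, 78732]

init: all messages = 𝟙 over 2 values
r1 m[φ0→X4] = [7, 9]
r1 m[φ0→X6] = [5, 9]
r1 m[φ0→X13] = [9, 5]
r1 m[φ1→X6] = [1, 9]
r1 m[φ2→X4] = [2, 3]
r1 m[φ3→X13] = [3, 7]
r1 m[φ4→X13] = [9, 3]
r1 m[φ5→X13] = [6, 5]
r1 m[φ6→X13] = [2, 5]
r1 m[X4→φ0] = [1, 1]
r1 m[X4→φ2] = [1, 1]
r1 m[X6→φ0] = [1, 1]
r1 m[X6→φ1] = [1, 1]
r1 m[X13→φ0] = [1, 1]
r1 m[X13→φ3] = [1, 1]
r1 m[X13→φ4] = [1, 1]
r1 m[X13→φ5] = [1, 1]
r1 m[X13→φ6] = [1, 1]
r2 m[φ0→X4] = [7, 9]
r2 m[φ0→X6] = [5, 9]
r2 m[φ0→X13] = [9, 5]
r2 m[φ1→X6] = [1, 9]
r2 m[φ2→X4] = [2, 3]
r2 m[φ3→X13] = [3, 7]
r2 m[φ4→X13] = [9, 3]
r2 m[φ5→X13] = [6, 5]
r2 m[φ6→X13] = [2, 5]
r2 m[X4→φ0] = [2, 3]
r2 m[X4→φ2] = [7, 9]
r2 m[X6→φ0] = [1, 9]
r2 m[X6→φ1] = [5, 9]
r2 m[X13→φ0] = [324, 525]
r2 m[X13→φ3] = [972, 375]
r2 m[X13→φ4] = [324, 875]
r2 m[X13→φ5] = [486, 525]
r2 m[X13→φ6] = [1458, 525]
r3 m[φ0→X4] = [23625, 26244]
r3 m[φ0→X6] = [4200, 8748]
r3 m[φ0→X13] = [243, 108]
r3 m[φ1→X6] = [1, 9]
r3 m[φ2→X4] = [2, 3]
r3 m[φ3→X13] = [3, 7]
r3 m[φ4→X13] = [9, 3]
r3 m[φ5→X13] = [6, 5]
r3 m[φ6→X13] = [2, 5]
r3 m[X4→φ0] = [2, 3]
r3 m[X4→φ2] = [7, 9]
r3 m[X6→φ0] = [1, 9]
r3 m[X6→φ1] = [5, 9]
r3 m[X13→φ0] = [324, 525]
r3 m[X13→φ3] = [972, 375]
r3 m[X13→φ4] = [324, 875]
r3 m[X13→φ5] = [486, 525]
r3 m[X13→φ6] = [1458, 525]
r4 m[φ0→X4] = [23625, 26244]
r4 m[φ0→X6] = [4200, 8748]
r4 m[φ0→X13] = [243, 108]
r4 m[φ1→X6] = [1, 9]
r4 m[φ2→X4] = [2, 3]
r4 m[φ3→X13] = [3, 7]
r4 m[φ4→X13] = [9, 3]
r4 m[φ5→X13] = [6, 5]
r4 m[φ6→X13] = [2, 5]
r4 m[X4→φ0] = [2, 3]
r4 m[X4→φ2] = [23625, 26244]
r4 m[X6→φ0] = [1, 9]
r4 m[X6→φ1] = [4200, 8748]
r4 m[X13→φ0] = [324, 525]
r4 m[X13→φ3] = [26244, 8100]
r4 m[X13→φ4] = [8748, 18900]
r4 m[X13→φ5] = [13122, 11340]
r4 m[X13→φ6] = [39366, 11340]
r5 m[φ0→X4] = [23625, 26244]
r5 m[φ0→X6] = [4200, 8748]
r5 m[φ0→X13] = [243, 108]
r5 m[φ1→X6] = [1, 9]
r5 m[φ2→X4] = [2, 3]
r5 m[φ3→X13] = [3, 7]
r5 m[φ4→X13] = [9, 3]
r5 m[φ5→X13] = [6, 5]
r5 m[φ6→X13] = [2, 5]
r5 m[X4→φ0] = [2, 3]
r5 m[X4→φ2] = [23625, 26244]
r5 m[X6→φ0] = [1, 9]
r5 m[X6→φ1] = [4200, 8748]
r5 m[X13→φ0] = [324, 525]
r5 m[X13→φ3] = [26244, 8100]
r5 m[X13→φ4] = [8748, 18900]
r5 m[X13→φ5] = [13122, 11340]
r5 m[X13→φ6] = [39366, 11340]
fixed point reached at round 5
b[X4] = ⊗ incoming = [47250, 78732]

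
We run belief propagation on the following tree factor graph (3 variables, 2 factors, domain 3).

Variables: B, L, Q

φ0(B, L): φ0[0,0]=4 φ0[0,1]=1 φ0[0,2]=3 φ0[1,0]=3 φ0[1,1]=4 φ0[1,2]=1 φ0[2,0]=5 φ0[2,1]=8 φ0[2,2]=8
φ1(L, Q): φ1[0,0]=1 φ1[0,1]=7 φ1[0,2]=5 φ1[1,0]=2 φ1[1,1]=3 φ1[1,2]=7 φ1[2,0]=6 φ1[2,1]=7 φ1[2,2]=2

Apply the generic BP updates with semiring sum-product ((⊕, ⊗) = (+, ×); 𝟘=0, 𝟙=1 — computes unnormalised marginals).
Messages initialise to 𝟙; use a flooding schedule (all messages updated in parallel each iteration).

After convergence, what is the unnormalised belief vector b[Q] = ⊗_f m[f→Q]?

b[Q] = [110, 207, 175]

init: all messages = 𝟙 over 3 values
r1 m[φ0→B] = [8, 8, 21]
r1 m[φ0→L] = [12, 13, 12]
r1 m[φ1→L] = [13, 12, 15]
r1 m[φ1→Q] = [9, 17, 14]
r1 m[B→φ0] = [1, 1, 1]
r1 m[L→φ0] = [1, 1, 1]
r1 m[L→φ1] = [1, 1, 1]
r1 m[Q→φ1] = [1, 1, 1]
r2 m[φ0→B] = [8, 8, 21]
r2 m[φ0→L] = [12, 13, 12]
r2 m[φ1→L] = [13, 12, 15]
r2 m[φ1→Q] = [9, 17, 14]
r2 m[B→φ0] = [1, 1, 1]
r2 m[L→φ0] = [13, 12, 15]
r2 m[L→φ1] = [12, 13, 12]
r2 m[Q→φ1] = [1, 1, 1]
r3 m[φ0→B] = [109, 102, 281]
r3 m[φ0→L] = [12, 13, 12]
r3 m[φ1→L] = [13, 12, 15]
r3 m[φ1→Q] = [110, 207, 175]
r3 m[B→φ0] = [1, 1, 1]
r3 m[L→φ0] = [13, 12, 15]
r3 m[L→φ1] = [12, 13, 12]
r3 m[Q→φ1] = [1, 1, 1]
r4 m[φ0→B] = [109, 102, 281]
r4 m[φ0→L] = [12, 13, 12]
r4 m[φ1→L] = [13, 12, 15]
r4 m[φ1→Q] = [110, 207, 175]
r4 m[B→φ0] = [1, 1, 1]
r4 m[L→φ0] = [13, 12, 15]
r4 m[L→φ1] = [12, 13, 12]
r4 m[Q→φ1] = [1, 1, 1]
fixed point reached at round 4
b[Q] = ⊗ incoming = [110, 207, 175]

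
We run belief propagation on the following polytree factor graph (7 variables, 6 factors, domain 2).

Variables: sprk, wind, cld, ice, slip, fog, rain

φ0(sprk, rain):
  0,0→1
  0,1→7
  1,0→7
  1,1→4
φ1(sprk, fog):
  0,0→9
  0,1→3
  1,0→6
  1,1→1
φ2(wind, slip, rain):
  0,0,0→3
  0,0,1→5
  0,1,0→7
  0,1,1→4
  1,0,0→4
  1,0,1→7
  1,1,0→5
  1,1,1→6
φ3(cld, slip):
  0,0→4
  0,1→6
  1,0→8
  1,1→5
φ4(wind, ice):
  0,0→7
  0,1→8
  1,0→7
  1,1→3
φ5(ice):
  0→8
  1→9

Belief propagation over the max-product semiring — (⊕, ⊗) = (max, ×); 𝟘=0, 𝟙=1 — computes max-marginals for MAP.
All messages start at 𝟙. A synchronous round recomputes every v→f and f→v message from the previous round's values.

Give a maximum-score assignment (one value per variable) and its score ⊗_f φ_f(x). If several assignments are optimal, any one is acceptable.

init: all messages = 𝟙 over 2 values
r1 m[φ0→sprk] = [7, 7]
r1 m[φ0→rain] = [7, 7]
r1 m[φ1→sprk] = [9, 6]
r1 m[φ1→fog] = [9, 3]
r1 m[φ2→wind] = [7, 7]
r1 m[φ2→slip] = [7, 7]
r1 m[φ2→rain] = [7, 7]
r1 m[φ3→cld] = [6, 8]
r1 m[φ3→slip] = [8, 6]
r1 m[φ4→wind] = [8, 7]
r1 m[φ4→ice] = [7, 8]
r1 m[φ5→ice] = [8, 9]
r1 m[sprk→φ0] = [1, 1]
r1 m[sprk→φ1] = [1, 1]
r1 m[wind→φ2] = [1, 1]
r1 m[wind→φ4] = [1, 1]
r1 m[cld→φ3] = [1, 1]
r1 m[ice→φ4] = [1, 1]
r1 m[ice→φ5] = [1, 1]
r1 m[slip→φ2] = [1, 1]
r1 m[slip→φ3] = [1, 1]
r1 m[fog→φ1] = [1, 1]
r1 m[rain→φ0] = [1, 1]
r1 m[rain→φ2] = [1, 1]
r2 m[φ0→sprk] = [7, 7]
r2 m[φ0→rain] = [7, 7]
r2 m[φ1→sprk] = [9, 6]
r2 m[φ1→fog] = [9, 3]
r2 m[φ2→wind] = [7, 7]
r2 m[φ2→slip] = [7, 7]
r2 m[φ2→rain] = [7, 7]
r2 m[φ3→cld] = [6, 8]
r2 m[φ3→slip] = [8, 6]
r2 m[φ4→wind] = [8, 7]
r2 m[φ4→ice] = [7, 8]
r2 m[φ5→ice] = [8, 9]
r2 m[sprk→φ0] = [9, 6]
r2 m[sprk→φ1] = [7, 7]
r2 m[wind→φ2] = [8, 7]
r2 m[wind→φ4] = [7, 7]
r2 m[cld→φ3] = [1, 1]
r2 m[ice→φ4] = [8, 9]
r2 m[ice→φ5] = [7, 8]
r2 m[slip→φ2] = [8, 6]
r2 m[slip→φ3] = [7, 7]
r2 m[fog→φ1] = [1, 1]
r2 m[rain→φ0] = [7, 7]
r2 m[rain→φ2] = [7, 7]
r3 m[φ0→sprk] = [49, 49]
r3 m[φ0→rain] = [42, 63]
r3 m[φ1→sprk] = [9, 6]
r3 m[φ1→fog] = [63, 21]
r3 m[φ2→wind] = [294, 392]
r3 m[φ2→slip] = [343, 392]
r3 m[φ2→rain] = [336, 392]
r3 m[φ3→cld] = [42, 56]
r3 m[φ3→slip] = [8, 6]
r3 m[φ4→wind] = [72, 56]
r3 m[φ4→ice] = [49, 56]
r3 m[φ5→ice] = [8, 9]
r3 m[sprk→φ0] = [9, 6]
r3 m[sprk→φ1] = [7, 7]
r3 m[wind→φ2] = [8, 7]
r3 m[wind→φ4] = [7, 7]
r3 m[cld→φ3] = [1, 1]
r3 m[ice→φ4] = [8, 9]
r3 m[ice→φ5] = [7, 8]
r3 m[slip→φ2] = [8, 6]
r3 m[slip→φ3] = [7, 7]
r3 m[fog→φ1] = [1, 1]
r3 m[rain→φ0] = [7, 7]
r3 m[rain→φ2] = [7, 7]
r4 m[φ0→sprk] = [49, 49]
r4 m[φ0→rain] = [42, 63]
r4 m[φ1→sprk] = [9, 6]
r4 m[φ1→fog] = [63, 21]
r4 m[φ2→wind] = [294, 392]
r4 m[φ2→slip] = [343, 392]
r4 m[φ2→rain] = [336, 392]
r4 m[φ3→cld] = [42, 56]
r4 m[φ3→slip] = [8, 6]
r4 m[φ4→wind] = [72, 56]
r4 m[φ4→ice] = [49, 56]
r4 m[φ5→ice] = [8, 9]
r4 m[sprk→φ0] = [9, 6]
r4 m[sprk→φ1] = [49, 49]
r4 m[wind→φ2] = [72, 56]
r4 m[wind→φ4] = [294, 392]
r4 m[cld→φ3] = [1, 1]
r4 m[ice→φ4] = [8, 9]
r4 m[ice→φ5] = [49, 56]
r4 m[slip→φ2] = [8, 6]
r4 m[slip→φ3] = [343, 392]
r4 m[fog→φ1] = [1, 1]
r4 m[rain→φ0] = [336, 392]
r4 m[rain→φ2] = [42, 63]
r5 m[φ0→sprk] = [2744, 2352]
r5 m[φ0→rain] = [42, 63]
r5 m[φ1→sprk] = [9, 6]
r5 m[φ1→fog] = [441, 147]
r5 m[φ2→wind] = [2520, 3528]
r5 m[φ2→slip] = [24696, 21168]
r5 m[φ2→rain] = [3024, 3136]
r5 m[φ3→cld] = [2352, 2744]
r5 m[φ3→slip] = [8, 6]
r5 m[φ4→wind] = [72, 56]
r5 m[φ4→ice] = [2744, 2352]
r5 m[φ5→ice] = [8, 9]
r5 m[sprk→φ0] = [9, 6]
r5 m[sprk→φ1] = [49, 49]
r5 m[wind→φ2] = [72, 56]
r5 m[wind→φ4] = [294, 392]
r5 m[cld→φ3] = [1, 1]
r5 m[ice→φ4] = [8, 9]
r5 m[ice→φ5] = [49, 56]
r5 m[slip→φ2] = [8, 6]
r5 m[slip→φ3] = [343, 392]
r5 m[fog→φ1] = [1, 1]
r5 m[rain→φ0] = [336, 392]
r5 m[rain→φ2] = [42, 63]
r6 m[φ0→sprk] = [2744, 2352]
r6 m[φ0→rain] = [42, 63]
r6 m[φ1→sprk] = [9, 6]
r6 m[φ1→fog] = [441, 147]
r6 m[φ2→wind] = [2520, 3528]
r6 m[φ2→slip] = [24696, 21168]
r6 m[φ2→rain] = [3024, 3136]
r6 m[φ3→cld] = [2352, 2744]
r6 m[φ3→slip] = [8, 6]
r6 m[φ4→wind] = [72, 56]
r6 m[φ4→ice] = [2744, 2352]
r6 m[φ5→ice] = [8, 9]
r6 m[sprk→φ0] = [9, 6]
r6 m[sprk→φ1] = [2744, 2352]
r6 m[wind→φ2] = [72, 56]
r6 m[wind→φ4] = [2520, 3528]
r6 m[cld→φ3] = [1, 1]
r6 m[ice→φ4] = [8, 9]
r6 m[ice→φ5] = [2744, 2352]
r6 m[slip→φ2] = [8, 6]
r6 m[slip→φ3] = [24696, 21168]
r6 m[fog→φ1] = [1, 1]
r6 m[rain→φ0] = [3024, 3136]
r6 m[rain→φ2] = [42, 63]
r7 m[φ0→sprk] = [21952, 21168]
r7 m[φ0→rain] = [42, 63]
r7 m[φ1→sprk] = [9, 6]
r7 m[φ1→fog] = [24696, 8232]
r7 m[φ2→wind] = [2520, 3528]
r7 m[φ2→slip] = [24696, 21168]
r7 m[φ2→rain] = [3024, 3136]
r7 m[φ3→cld] = [127008, 197568]
r7 m[φ3→slip] = [8, 6]
r7 m[φ4→wind] = [72, 56]
r7 m[φ4→ice] = [24696, 20160]
r7 m[φ5→ice] = [8, 9]
r7 m[sprk→φ0] = [9, 6]
r7 m[sprk→φ1] = [2744, 2352]
r7 m[wind→φ2] = [72, 56]
r7 m[wind→φ4] = [2520, 3528]
r7 m[cld→φ3] = [1, 1]
r7 m[ice→φ4] = [8, 9]
r7 m[ice→φ5] = [2744, 2352]
r7 m[slip→φ2] = [8, 6]
r7 m[slip→φ3] = [24696, 21168]
r7 m[fog→φ1] = [1, 1]
r7 m[rain→φ0] = [3024, 3136]
r7 m[rain→φ2] = [42, 63]
r8 m[φ0→sprk] = [21952, 21168]
r8 m[φ0→rain] = [42, 63]
r8 m[φ1→sprk] = [9, 6]
r8 m[φ1→fog] = [24696, 8232]
r8 m[φ2→wind] = [2520, 3528]
r8 m[φ2→slip] = [24696, 21168]
r8 m[φ2→rain] = [3024, 3136]
r8 m[φ3→cld] = [127008, 197568]
r8 m[φ3→slip] = [8, 6]
r8 m[φ4→wind] = [72, 56]
r8 m[φ4→ice] = [24696, 20160]
r8 m[φ5→ice] = [8, 9]
r8 m[sprk→φ0] = [9, 6]
r8 m[sprk→φ1] = [21952, 21168]
r8 m[wind→φ2] = [72, 56]
r8 m[wind→φ4] = [2520, 3528]
r8 m[cld→φ3] = [1, 1]
r8 m[ice→φ4] = [8, 9]
r8 m[ice→φ5] = [24696, 20160]
r8 m[slip→φ2] = [8, 6]
r8 m[slip→φ3] = [24696, 21168]
r8 m[fog→φ1] = [1, 1]
r8 m[rain→φ0] = [3024, 3136]
r8 m[rain→φ2] = [42, 63]
r9 m[φ0→sprk] = [21952, 21168]
r9 m[φ0→rain] = [42, 63]
r9 m[φ1→sprk] = [9, 6]
r9 m[φ1→fog] = [197568, 65856]
r9 m[φ2→wind] = [2520, 3528]
r9 m[φ2→slip] = [24696, 21168]
r9 m[φ2→rain] = [3024, 3136]
r9 m[φ3→cld] = [127008, 197568]
r9 m[φ3→slip] = [8, 6]
r9 m[φ4→wind] = [72, 56]
r9 m[φ4→ice] = [24696, 20160]
r9 m[φ5→ice] = [8, 9]
r9 m[sprk→φ0] = [9, 6]
r9 m[sprk→φ1] = [21952, 21168]
r9 m[wind→φ2] = [72, 56]
r9 m[wind→φ4] = [2520, 3528]
r9 m[cld→φ3] = [1, 1]
r9 m[ice→φ4] = [8, 9]
r9 m[ice→φ5] = [24696, 20160]
r9 m[slip→φ2] = [8, 6]
r9 m[slip→φ3] = [24696, 21168]
r9 m[fog→φ1] = [1, 1]
r9 m[rain→φ0] = [3024, 3136]
r9 m[rain→φ2] = [42, 63]
r10 m[φ0→sprk] = [21952, 21168]
r10 m[φ0→rain] = [42, 63]
r10 m[φ1→sprk] = [9, 6]
r10 m[φ1→fog] = [197568, 65856]
r10 m[φ2→wind] = [2520, 3528]
r10 m[φ2→slip] = [24696, 21168]
r10 m[φ2→rain] = [3024, 3136]
r10 m[φ3→cld] = [127008, 197568]
r10 m[φ3→slip] = [8, 6]
r10 m[φ4→wind] = [72, 56]
r10 m[φ4→ice] = [24696, 20160]
r10 m[φ5→ice] = [8, 9]
r10 m[sprk→φ0] = [9, 6]
r10 m[sprk→φ1] = [21952, 21168]
r10 m[wind→φ2] = [72, 56]
r10 m[wind→φ4] = [2520, 3528]
r10 m[cld→φ3] = [1, 1]
r10 m[ice→φ4] = [8, 9]
r10 m[ice→φ5] = [24696, 20160]
r10 m[slip→φ2] = [8, 6]
r10 m[slip→φ3] = [24696, 21168]
r10 m[fog→φ1] = [1, 1]
r10 m[rain→φ0] = [3024, 3136]
r10 m[rain→φ2] = [42, 63]
fixed point reached at round 10
traceback from sprk: (sprk=0, wind=1, cld=1, ice=0, slip=0, fog=0, rain=1), score=197568

assignment: (sprk=0, wind=1, cld=1, ice=0, slip=0, fog=0, rain=1); score = 197568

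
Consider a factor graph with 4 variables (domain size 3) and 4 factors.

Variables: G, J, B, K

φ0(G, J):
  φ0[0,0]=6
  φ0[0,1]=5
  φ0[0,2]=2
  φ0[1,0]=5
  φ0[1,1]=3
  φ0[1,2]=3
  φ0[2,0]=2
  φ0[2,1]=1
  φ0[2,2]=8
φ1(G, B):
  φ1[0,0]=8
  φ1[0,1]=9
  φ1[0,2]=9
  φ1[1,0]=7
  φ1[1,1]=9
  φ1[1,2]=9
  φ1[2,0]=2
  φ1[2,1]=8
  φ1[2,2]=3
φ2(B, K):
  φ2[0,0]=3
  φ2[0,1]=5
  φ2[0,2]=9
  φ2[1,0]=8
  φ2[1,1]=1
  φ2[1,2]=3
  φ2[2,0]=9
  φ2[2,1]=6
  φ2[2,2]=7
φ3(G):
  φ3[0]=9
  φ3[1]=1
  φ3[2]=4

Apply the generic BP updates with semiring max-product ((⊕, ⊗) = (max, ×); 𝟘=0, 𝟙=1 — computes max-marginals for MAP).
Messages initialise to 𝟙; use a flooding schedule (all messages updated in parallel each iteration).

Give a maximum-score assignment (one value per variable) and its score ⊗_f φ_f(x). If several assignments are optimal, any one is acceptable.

assignment: (G=0, J=0, B=2, K=0); score = 4374

init: all messages = 𝟙 over 3 values
r1 m[φ0→G] = [6, 5, 8]
r1 m[φ0→J] = [6, 5, 8]
r1 m[φ1→G] = [9, 9, 8]
r1 m[φ1→B] = [8, 9, 9]
r1 m[φ2→B] = [9, 8, 9]
r1 m[φ2→K] = [9, 6, 9]
r1 m[φ3→G] = [9, 1, 4]
r1 m[G→φ0] = [1, 1, 1]
r1 m[G→φ1] = [1, 1, 1]
r1 m[G→φ3] = [1, 1, 1]
r1 m[J→φ0] = [1, 1, 1]
r1 m[B→φ1] = [1, 1, 1]
r1 m[B→φ2] = [1, 1, 1]
r1 m[K→φ2] = [1, 1, 1]
r2 m[φ0→G] = [6, 5, 8]
r2 m[φ0→J] = [6, 5, 8]
r2 m[φ1→G] = [9, 9, 8]
r2 m[φ1→B] = [8, 9, 9]
r2 m[φ2→B] = [9, 8, 9]
r2 m[φ2→K] = [9, 6, 9]
r2 m[φ3→G] = [9, 1, 4]
r2 m[G→φ0] = [81, 9, 32]
r2 m[G→φ1] = [54, 5, 32]
r2 m[G→φ3] = [54, 45, 64]
r2 m[J→φ0] = [1, 1, 1]
r2 m[B→φ1] = [9, 8, 9]
r2 m[B→φ2] = [8, 9, 9]
r2 m[K→φ2] = [1, 1, 1]
r3 m[φ0→G] = [6, 5, 8]
r3 m[φ0→J] = [486, 405, 256]
r3 m[φ1→G] = [81, 81, 64]
r3 m[φ1→B] = [432, 486, 486]
r3 m[φ2→B] = [9, 8, 9]
r3 m[φ2→K] = [81, 54, 72]
r3 m[φ3→G] = [9, 1, 4]
r3 m[G→φ0] = [81, 9, 32]
r3 m[G→φ1] = [54, 5, 32]
r3 m[G→φ3] = [54, 45, 64]
r3 m[J→φ0] = [1, 1, 1]
r3 m[B→φ1] = [9, 8, 9]
r3 m[B→φ2] = [8, 9, 9]
r3 m[K→φ2] = [1, 1, 1]
r4 m[φ0→G] = [6, 5, 8]
r4 m[φ0→J] = [486, 405, 256]
r4 m[φ1→G] = [81, 81, 64]
r4 m[φ1→B] = [432, 486, 486]
r4 m[φ2→B] = [9, 8, 9]
r4 m[φ2→K] = [81, 54, 72]
r4 m[φ3→G] = [9, 1, 4]
r4 m[G→φ0] = [729, 81, 256]
r4 m[G→φ1] = [54, 5, 32]
r4 m[G→φ3] = [486, 405, 512]
r4 m[J→φ0] = [1, 1, 1]
r4 m[B→φ1] = [9, 8, 9]
r4 m[B→φ2] = [432, 486, 486]
r4 m[K→φ2] = [1, 1, 1]
r5 m[φ0→G] = [6, 5, 8]
r5 m[φ0→J] = [4374, 3645, 2048]
r5 m[φ1→G] = [81, 81, 64]
r5 m[φ1→B] = [432, 486, 486]
r5 m[φ2→B] = [9, 8, 9]
r5 m[φ2→K] = [4374, 2916, 3888]
r5 m[φ3→G] = [9, 1, 4]
r5 m[G→φ0] = [729, 81, 256]
r5 m[G→φ1] = [54, 5, 32]
r5 m[G→φ3] = [486, 405, 512]
r5 m[J→φ0] = [1, 1, 1]
r5 m[B→φ1] = [9, 8, 9]
r5 m[B→φ2] = [432, 486, 486]
r5 m[K→φ2] = [1, 1, 1]
r6 m[φ0→G] = [6, 5, 8]
r6 m[φ0→J] = [4374, 3645, 2048]
r6 m[φ1→G] = [81, 81, 64]
r6 m[φ1→B] = [432, 486, 486]
r6 m[φ2→B] = [9, 8, 9]
r6 m[φ2→K] = [4374, 2916, 3888]
r6 m[φ3→G] = [9, 1, 4]
r6 m[G→φ0] = [729, 81, 256]
r6 m[G→φ1] = [54, 5, 32]
r6 m[G→φ3] = [486, 405, 512]
r6 m[J→φ0] = [1, 1, 1]
r6 m[B→φ1] = [9, 8, 9]
r6 m[B→φ2] = [432, 486, 486]
r6 m[K→φ2] = [1, 1, 1]
fixed point reached at round 6
traceback from G: (G=0, J=0, B=2, K=0), score=4374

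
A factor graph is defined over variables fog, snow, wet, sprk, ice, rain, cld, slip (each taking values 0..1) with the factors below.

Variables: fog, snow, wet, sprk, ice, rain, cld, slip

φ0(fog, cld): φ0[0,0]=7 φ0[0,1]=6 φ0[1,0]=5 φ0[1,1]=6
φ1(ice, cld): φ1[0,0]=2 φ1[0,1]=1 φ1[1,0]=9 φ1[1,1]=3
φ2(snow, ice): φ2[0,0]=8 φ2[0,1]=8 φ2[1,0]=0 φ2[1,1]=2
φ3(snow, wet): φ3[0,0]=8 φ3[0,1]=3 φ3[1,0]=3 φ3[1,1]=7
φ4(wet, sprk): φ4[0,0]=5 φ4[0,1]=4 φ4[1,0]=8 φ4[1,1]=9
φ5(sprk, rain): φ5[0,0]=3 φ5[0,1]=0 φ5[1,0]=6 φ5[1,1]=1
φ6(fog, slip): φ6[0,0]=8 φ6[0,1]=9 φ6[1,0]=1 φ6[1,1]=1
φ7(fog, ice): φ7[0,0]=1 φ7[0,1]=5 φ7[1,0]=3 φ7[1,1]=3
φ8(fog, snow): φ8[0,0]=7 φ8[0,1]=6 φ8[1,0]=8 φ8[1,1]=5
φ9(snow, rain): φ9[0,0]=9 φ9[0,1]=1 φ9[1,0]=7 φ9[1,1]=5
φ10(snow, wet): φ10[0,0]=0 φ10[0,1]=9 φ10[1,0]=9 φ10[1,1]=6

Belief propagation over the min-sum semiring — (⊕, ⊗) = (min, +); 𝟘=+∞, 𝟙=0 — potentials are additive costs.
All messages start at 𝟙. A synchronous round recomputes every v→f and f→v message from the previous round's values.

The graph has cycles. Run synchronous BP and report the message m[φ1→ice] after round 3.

init: all messages = 𝟙 over 2 values
r1 m[φ0→fog] = [6, 5]
r1 m[φ0→cld] = [5, 6]
r1 m[φ1→ice] = [1, 3]
r1 m[φ1→cld] = [2, 1]
r1 m[φ2→snow] = [8, 0]
r1 m[φ2→ice] = [0, 2]
r1 m[φ3→snow] = [3, 3]
r1 m[φ3→wet] = [3, 3]
r1 m[φ4→wet] = [4, 8]
r1 m[φ4→sprk] = [5, 4]
r1 m[φ5→sprk] = [0, 1]
r1 m[φ5→rain] = [3, 0]
r1 m[φ6→fog] = [8, 1]
r1 m[φ6→slip] = [1, 1]
r1 m[φ7→fog] = [1, 3]
r1 m[φ7→ice] = [1, 3]
r1 m[φ8→fog] = [6, 5]
r1 m[φ8→snow] = [7, 5]
r1 m[φ9→snow] = [1, 5]
r1 m[φ9→rain] = [7, 1]
r1 m[φ10→snow] = [0, 6]
r1 m[φ10→wet] = [0, 6]
r1 m[fog→φ0] = [0, 0]
r1 m[fog→φ6] = [0, 0]
r1 m[fog→φ7] = [0, 0]
r1 m[fog→φ8] = [0, 0]
r1 m[snow→φ2] = [0, 0]
r1 m[snow→φ3] = [0, 0]
r1 m[snow→φ8] = [0, 0]
r1 m[snow→φ9] = [0, 0]
r1 m[snow→φ10] = [0, 0]
r1 m[wet→φ3] = [0, 0]
r1 m[wet→φ4] = [0, 0]
r1 m[wet→φ10] = [0, 0]
r1 m[sprk→φ4] = [0, 0]
r1 m[sprk→φ5] = [0, 0]
r1 m[ice→φ1] = [0, 0]
r1 m[ice→φ2] = [0, 0]
r1 m[ice→φ7] = [0, 0]
r1 m[rain→φ5] = [0, 0]
r1 m[rain→φ9] = [0, 0]
r1 m[cld→φ0] = [0, 0]
r1 m[cld→φ1] = [0, 0]
r1 m[slip→φ6] = [0, 0]
r2 m[φ0→fog] = [6, 5]
r2 m[φ0→cld] = [5, 6]
r2 m[φ1→ice] = [1, 3]
r2 m[φ1→cld] = [2, 1]
r2 m[φ2→snow] = [8, 0]
r2 m[φ2→ice] = [0, 2]
r2 m[φ3→snow] = [3, 3]
r2 m[φ3→wet] = [3, 3]
r2 m[φ4→wet] = [4, 8]
r2 m[φ4→sprk] = [5, 4]
r2 m[φ5→sprk] = [0, 1]
r2 m[φ5→rain] = [3, 0]
r2 m[φ6→fog] = [8, 1]
r2 m[φ6→slip] = [1, 1]
r2 m[φ7→fog] = [1, 3]
r2 m[φ7→ice] = [1, 3]
r2 m[φ8→fog] = [6, 5]
r2 m[φ8→snow] = [7, 5]
r2 m[φ9→snow] = [1, 5]
r2 m[φ9→rain] = [7, 1]
r2 m[φ10→snow] = [0, 6]
r2 m[φ10→wet] = [0, 6]
r2 m[fog→φ0] = [15, 9]
r2 m[fog→φ6] = [13, 13]
r2 m[fog→φ7] = [20, 11]
r2 m[fog→φ8] = [15, 9]
r2 m[snow→φ2] = [11, 19]
r2 m[snow→φ3] = [16, 16]
r2 m[snow→φ8] = [12, 14]
r2 m[snow→φ9] = [18, 14]
r2 m[snow→φ10] = [19, 13]
r2 m[wet→φ3] = [4, 14]
r2 m[wet→φ4] = [3, 9]
r2 m[wet→φ10] = [7, 11]
r2 m[sprk→φ4] = [0, 1]
r2 m[sprk→φ5] = [5, 4]
r2 m[ice→φ1] = [1, 5]
r2 m[ice→φ2] = [2, 6]
r2 m[ice→φ7] = [1, 5]
r2 m[rain→φ5] = [7, 1]
r2 m[rain→φ9] = [3, 0]
r2 m[cld→φ0] = [2, 1]
r2 m[cld→φ1] = [5, 6]
r2 m[slip→φ6] = [0, 0]
r3 m[φ0→fog] = [7, 7]
r3 m[φ0→cld] = [14, 15]
r3 m[φ1→ice] = [7, 9]
r3 m[φ1→cld] = [3, 2]
r3 m[φ2→snow] = [10, 2]
r3 m[φ2→ice] = [19, 19]
r3 m[φ3→snow] = [12, 7]
r3 m[φ3→wet] = [19, 19]
r3 m[φ4→wet] = [5, 8]
r3 m[φ4→sprk] = [8, 7]
r3 m[φ5→sprk] = [1, 2]
r3 m[φ5→rain] = [8, 5]
r3 m[φ6→fog] = [8, 1]
r3 m[φ6→slip] = [14, 14]
r3 m[φ7→fog] = [2, 4]
r3 m[φ7→ice] = [14, 14]
r3 m[φ8→fog] = [19, 19]
r3 m[φ8→snow] = [17, 14]
r3 m[φ9→snow] = [1, 5]
r3 m[φ9→rain] = [21, 19]
r3 m[φ10→snow] = [7, 16]
r3 m[φ10→wet] = [19, 19]
r3 m[fog→φ0] = [15, 9]
r3 m[fog→φ6] = [13, 13]
r3 m[fog→φ7] = [20, 11]
r3 m[fog→φ8] = [15, 9]
r3 m[snow→φ2] = [11, 19]
r3 m[snow→φ3] = [16, 16]
r3 m[snow→φ8] = [12, 14]
r3 m[snow→φ9] = [18, 14]
r3 m[snow→φ10] = [19, 13]
r3 m[wet→φ3] = [4, 14]
r3 m[wet→φ4] = [3, 9]
r3 m[wet→φ10] = [7, 11]
r3 m[sprk→φ4] = [0, 1]
r3 m[sprk→φ5] = [5, 4]
r3 m[ice→φ1] = [1, 5]
r3 m[ice→φ2] = [2, 6]
r3 m[ice→φ7] = [1, 5]
r3 m[rain→φ5] = [7, 1]
r3 m[rain→φ9] = [3, 0]
r3 m[cld→φ0] = [2, 1]
r3 m[cld→φ1] = [5, 6]
r3 m[slip→φ6] = [0, 0]

message @ round 3 = [7, 9]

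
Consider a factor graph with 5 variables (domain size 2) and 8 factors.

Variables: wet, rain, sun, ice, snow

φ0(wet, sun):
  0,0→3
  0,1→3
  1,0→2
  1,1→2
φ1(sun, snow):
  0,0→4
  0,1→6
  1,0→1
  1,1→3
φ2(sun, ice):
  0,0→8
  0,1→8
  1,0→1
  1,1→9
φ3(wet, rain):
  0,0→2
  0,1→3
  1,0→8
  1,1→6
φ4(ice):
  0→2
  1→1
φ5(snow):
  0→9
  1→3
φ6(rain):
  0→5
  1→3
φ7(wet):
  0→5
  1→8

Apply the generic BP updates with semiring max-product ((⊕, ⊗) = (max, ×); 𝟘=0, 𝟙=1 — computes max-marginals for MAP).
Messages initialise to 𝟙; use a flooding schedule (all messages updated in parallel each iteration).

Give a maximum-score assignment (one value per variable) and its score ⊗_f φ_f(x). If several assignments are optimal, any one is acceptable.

assignment: (wet=1, rain=0, sun=0, ice=0, snow=0); score = 368640

init: all messages = 𝟙 over 2 values
r1 m[φ0→wet] = [3, 2]
r1 m[φ0→sun] = [3, 3]
r1 m[φ1→sun] = [6, 3]
r1 m[φ1→snow] = [4, 6]
r1 m[φ2→sun] = [8, 9]
r1 m[φ2→ice] = [8, 9]
r1 m[φ3→wet] = [3, 8]
r1 m[φ3→rain] = [8, 6]
r1 m[φ4→ice] = [2, 1]
r1 m[φ5→snow] = [9, 3]
r1 m[φ6→rain] = [5, 3]
r1 m[φ7→wet] = [5, 8]
r1 m[wet→φ0] = [1, 1]
r1 m[wet→φ3] = [1, 1]
r1 m[wet→φ7] = [1, 1]
r1 m[rain→φ3] = [1, 1]
r1 m[rain→φ6] = [1, 1]
r1 m[sun→φ0] = [1, 1]
r1 m[sun→φ1] = [1, 1]
r1 m[sun→φ2] = [1, 1]
r1 m[ice→φ2] = [1, 1]
r1 m[ice→φ4] = [1, 1]
r1 m[snow→φ1] = [1, 1]
r1 m[snow→φ5] = [1, 1]
r2 m[φ0→wet] = [3, 2]
r2 m[φ0→sun] = [3, 3]
r2 m[φ1→sun] = [6, 3]
r2 m[φ1→snow] = [4, 6]
r2 m[φ2→sun] = [8, 9]
r2 m[φ2→ice] = [8, 9]
r2 m[φ3→wet] = [3, 8]
r2 m[φ3→rain] = [8, 6]
r2 m[φ4→ice] = [2, 1]
r2 m[φ5→snow] = [9, 3]
r2 m[φ6→rain] = [5, 3]
r2 m[φ7→wet] = [5, 8]
r2 m[wet→φ0] = [15, 64]
r2 m[wet→φ3] = [15, 16]
r2 m[wet→φ7] = [9, 16]
r2 m[rain→φ3] = [5, 3]
r2 m[rain→φ6] = [8, 6]
r2 m[sun→φ0] = [48, 27]
r2 m[sun→φ1] = [24, 27]
r2 m[sun→φ2] = [18, 9]
r2 m[ice→φ2] = [2, 1]
r2 m[ice→φ4] = [8, 9]
r2 m[snow→φ1] = [9, 3]
r2 m[snow→φ5] = [4, 6]
r3 m[φ0→wet] = [144, 96]
r3 m[φ0→sun] = [128, 128]
r3 m[φ1→sun] = [36, 9]
r3 m[φ1→snow] = [96, 144]
r3 m[φ2→sun] = [16, 9]
r3 m[φ2→ice] = [144, 144]
r3 m[φ3→wet] = [10, 40]
r3 m[φ3→rain] = [128, 96]
r3 m[φ4→ice] = [2, 1]
r3 m[φ5→snow] = [9, 3]
r3 m[φ6→rain] = [5, 3]
r3 m[φ7→wet] = [5, 8]
r3 m[wet→φ0] = [15, 64]
r3 m[wet→φ3] = [15, 16]
r3 m[wet→φ7] = [9, 16]
r3 m[rain→φ3] = [5, 3]
r3 m[rain→φ6] = [8, 6]
r3 m[sun→φ0] = [48, 27]
r3 m[sun→φ1] = [24, 27]
r3 m[sun→φ2] = [18, 9]
r3 m[ice→φ2] = [2, 1]
r3 m[ice→φ4] = [8, 9]
r3 m[snow→φ1] = [9, 3]
r3 m[snow→φ5] = [4, 6]
r4 m[φ0→wet] = [144, 96]
r4 m[φ0→sun] = [128, 128]
r4 m[φ1→sun] = [36, 9]
r4 m[φ1→snow] = [96, 144]
r4 m[φ2→sun] = [16, 9]
r4 m[φ2→ice] = [144, 144]
r4 m[φ3→wet] = [10, 40]
r4 m[φ3→rain] = [128, 96]
r4 m[φ4→ice] = [2, 1]
r4 m[φ5→snow] = [9, 3]
r4 m[φ6→rain] = [5, 3]
r4 m[φ7→wet] = [5, 8]
r4 m[wet→φ0] = [50, 320]
r4 m[wet→φ3] = [720, 768]
r4 m[wet→φ7] = [1440, 3840]
r4 m[rain→φ3] = [5, 3]
r4 m[rain→φ6] = [128, 96]
r4 m[sun→φ0] = [576, 81]
r4 m[sun→φ1] = [2048, 1152]
r4 m[sun→φ2] = [4608, 1152]
r4 m[ice→φ2] = [2, 1]
r4 m[ice→φ4] = [144, 144]
r4 m[snow→φ1] = [9, 3]
r4 m[snow→φ5] = [96, 144]
r5 m[φ0→wet] = [1728, 1152]
r5 m[φ0→sun] = [640, 640]
r5 m[φ1→sun] = [36, 9]
r5 m[φ1→snow] = [8192, 12288]
r5 m[φ2→sun] = [16, 9]
r5 m[φ2→ice] = [36864, 36864]
r5 m[φ3→wet] = [10, 40]
r5 m[φ3→rain] = [6144, 4608]
r5 m[φ4→ice] = [2, 1]
r5 m[φ5→snow] = [9, 3]
r5 m[φ6→rain] = [5, 3]
r5 m[φ7→wet] = [5, 8]
r5 m[wet→φ0] = [50, 320]
r5 m[wet→φ3] = [720, 768]
r5 m[wet→φ7] = [1440, 3840]
r5 m[rain→φ3] = [5, 3]
r5 m[rain→φ6] = [128, 96]
r5 m[sun→φ0] = [576, 81]
r5 m[sun→φ1] = [2048, 1152]
r5 m[sun→φ2] = [4608, 1152]
r5 m[ice→φ2] = [2, 1]
r5 m[ice→φ4] = [144, 144]
r5 m[snow→φ1] = [9, 3]
r5 m[snow→φ5] = [96, 144]
r6 m[φ0→wet] = [1728, 1152]
r6 m[φ0→sun] = [640, 640]
r6 m[φ1→sun] = [36, 9]
r6 m[φ1→snow] = [8192, 12288]
r6 m[φ2→sun] = [16, 9]
r6 m[φ2→ice] = [36864, 36864]
r6 m[φ3→wet] = [10, 40]
r6 m[φ3→rain] = [6144, 4608]
r6 m[φ4→ice] = [2, 1]
r6 m[φ5→snow] = [9, 3]
r6 m[φ6→rain] = [5, 3]
r6 m[φ7→wet] = [5, 8]
r6 m[wet→φ0] = [50, 320]
r6 m[wet→φ3] = [8640, 9216]
r6 m[wet→φ7] = [17280, 46080]
r6 m[rain→φ3] = [5, 3]
r6 m[rain→φ6] = [6144, 4608]
r6 m[sun→φ0] = [576, 81]
r6 m[sun→φ1] = [10240, 5760]
r6 m[sun→φ2] = [23040, 5760]
r6 m[ice→φ2] = [2, 1]
r6 m[ice→φ4] = [36864, 36864]
r6 m[snow→φ1] = [9, 3]
r6 m[snow→φ5] = [8192, 12288]
r7 m[φ0→wet] = [1728, 1152]
r7 m[φ0→sun] = [640, 640]
r7 m[φ1→sun] = [36, 9]
r7 m[φ1→snow] = [40960, 61440]
r7 m[φ2→sun] = [16, 9]
r7 m[φ2→ice] = [184320, 184320]
r7 m[φ3→wet] = [10, 40]
r7 m[φ3→rain] = [73728, 55296]
r7 m[φ4→ice] = [2, 1]
r7 m[φ5→snow] = [9, 3]
r7 m[φ6→rain] = [5, 3]
r7 m[φ7→wet] = [5, 8]
r7 m[wet→φ0] = [50, 320]
r7 m[wet→φ3] = [8640, 9216]
r7 m[wet→φ7] = [17280, 46080]
r7 m[rain→φ3] = [5, 3]
r7 m[rain→φ6] = [6144, 4608]
r7 m[sun→φ0] = [576, 81]
r7 m[sun→φ1] = [10240, 5760]
r7 m[sun→φ2] = [23040, 5760]
r7 m[ice→φ2] = [2, 1]
r7 m[ice→φ4] = [36864, 36864]
r7 m[snow→φ1] = [9, 3]
r7 m[snow→φ5] = [8192, 12288]
r8 m[φ0→wet] = [1728, 1152]
r8 m[φ0→sun] = [640, 640]
r8 m[φ1→sun] = [36, 9]
r8 m[φ1→snow] = [40960, 61440]
r8 m[φ2→sun] = [16, 9]
r8 m[φ2→ice] = [184320, 184320]
r8 m[φ3→wet] = [10, 40]
r8 m[φ3→rain] = [73728, 55296]
r8 m[φ4→ice] = [2, 1]
r8 m[φ5→snow] = [9, 3]
r8 m[φ6→rain] = [5, 3]
r8 m[φ7→wet] = [5, 8]
r8 m[wet→φ0] = [50, 320]
r8 m[wet→φ3] = [8640, 9216]
r8 m[wet→φ7] = [17280, 46080]
r8 m[rain→φ3] = [5, 3]
r8 m[rain→φ6] = [73728, 55296]
r8 m[sun→φ0] = [576, 81]
r8 m[sun→φ1] = [10240, 5760]
r8 m[sun→φ2] = [23040, 5760]
r8 m[ice→φ2] = [2, 1]
r8 m[ice→φ4] = [184320, 184320]
r8 m[snow→φ1] = [9, 3]
r8 m[snow→φ5] = [40960, 61440]
r9 m[φ0→wet] = [1728, 1152]
r9 m[φ0→sun] = [640, 640]
r9 m[φ1→sun] = [36, 9]
r9 m[φ1→snow] = [40960, 61440]
r9 m[φ2→sun] = [16, 9]
r9 m[φ2→ice] = [184320, 184320]
r9 m[φ3→wet] = [10, 40]
r9 m[φ3→rain] = [73728, 55296]
r9 m[φ4→ice] = [2, 1]
r9 m[φ5→snow] = [9, 3]
r9 m[φ6→rain] = [5, 3]
r9 m[φ7→wet] = [5, 8]
r9 m[wet→φ0] = [50, 320]
r9 m[wet→φ3] = [8640, 9216]
r9 m[wet→φ7] = [17280, 46080]
r9 m[rain→φ3] = [5, 3]
r9 m[rain→φ6] = [73728, 55296]
r9 m[sun→φ0] = [576, 81]
r9 m[sun→φ1] = [10240, 5760]
r9 m[sun→φ2] = [23040, 5760]
r9 m[ice→φ2] = [2, 1]
r9 m[ice→φ4] = [184320, 184320]
r9 m[snow→φ1] = [9, 3]
r9 m[snow→φ5] = [40960, 61440]
fixed point reached at round 9
traceback from wet: (wet=1, rain=0, sun=0, ice=0, snow=0), score=368640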